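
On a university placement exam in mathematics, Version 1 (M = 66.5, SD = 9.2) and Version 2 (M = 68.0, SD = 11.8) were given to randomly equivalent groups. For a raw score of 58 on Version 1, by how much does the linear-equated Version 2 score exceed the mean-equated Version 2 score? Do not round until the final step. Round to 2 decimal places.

-2.40

Mean-equated: 58 + (68.0 − 66.5) = 59.50
Linear-equated: (11.8/9.2)(58 − 66.5) + 68.0 = 57.098
Difference = 57.098 − 59.50 = -2.40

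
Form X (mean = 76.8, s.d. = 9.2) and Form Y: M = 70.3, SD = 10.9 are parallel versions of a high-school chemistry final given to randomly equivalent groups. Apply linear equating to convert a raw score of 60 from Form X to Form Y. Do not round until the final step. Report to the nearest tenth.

50.4

Linear equating: y = (SD_Y/SD_X)(x − M_X) + M_Y
y = (10.9/9.2)(60 − 76.8) + 70.3
y = 1.184783 × -16.8 + 70.3 = -19.9043 + 70.3 = 50.4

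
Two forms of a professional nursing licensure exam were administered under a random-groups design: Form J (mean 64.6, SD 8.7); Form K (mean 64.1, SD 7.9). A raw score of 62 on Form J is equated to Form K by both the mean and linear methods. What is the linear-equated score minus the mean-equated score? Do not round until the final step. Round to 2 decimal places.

Mean-equated: 62 + (64.1 − 64.6) = 61.50
Linear-equated: (7.9/8.7)(62 − 64.6) + 64.1 = 61.739
Difference = 61.739 − 61.50 = 0.24

0.24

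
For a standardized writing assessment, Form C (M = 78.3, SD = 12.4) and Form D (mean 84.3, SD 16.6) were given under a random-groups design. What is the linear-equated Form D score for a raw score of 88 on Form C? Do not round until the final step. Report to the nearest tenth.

Linear equating: y = (SD_Y/SD_X)(x − M_X) + M_Y
y = (16.6/12.4)(88 − 78.3) + 84.3
y = 1.338710 × 9.7 + 84.3 = 12.9855 + 84.3 = 97.3

97.3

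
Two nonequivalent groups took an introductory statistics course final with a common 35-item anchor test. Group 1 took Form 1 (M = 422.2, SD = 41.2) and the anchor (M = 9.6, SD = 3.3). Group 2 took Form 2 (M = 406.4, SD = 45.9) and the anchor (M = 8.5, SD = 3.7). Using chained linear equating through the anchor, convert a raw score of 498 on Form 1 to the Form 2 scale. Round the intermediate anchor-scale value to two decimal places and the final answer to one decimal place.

Form 1 → anchor (Group 1): v = (3.3/41.2)(498 − 422.2) + 9.6 = 15.67
anchor → Form 2 (Group 2): y = (45.9/3.7)(15.67 − 8.5) + 406.4 = 495.3

495.3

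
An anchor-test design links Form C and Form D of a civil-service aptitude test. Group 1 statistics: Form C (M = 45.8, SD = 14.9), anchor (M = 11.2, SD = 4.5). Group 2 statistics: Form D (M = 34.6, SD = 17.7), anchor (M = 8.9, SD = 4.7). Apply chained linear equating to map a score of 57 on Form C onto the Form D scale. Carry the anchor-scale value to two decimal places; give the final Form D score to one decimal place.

Form C → anchor (Group 1): v = (4.5/14.9)(57 − 45.8) + 11.2 = 14.58
anchor → Form D (Group 2): y = (17.7/4.7)(14.58 − 8.9) + 34.6 = 56.0

56.0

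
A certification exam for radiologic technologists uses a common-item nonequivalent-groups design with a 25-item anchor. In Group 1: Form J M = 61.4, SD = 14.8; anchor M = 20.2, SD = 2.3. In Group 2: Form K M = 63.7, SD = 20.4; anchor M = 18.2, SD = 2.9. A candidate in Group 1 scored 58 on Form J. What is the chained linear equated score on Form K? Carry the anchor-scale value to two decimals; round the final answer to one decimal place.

74.0

Form J → anchor (Group 1): v = (2.3/14.8)(58 − 61.4) + 20.2 = 19.67
anchor → Form K (Group 2): y = (20.4/2.9)(19.67 − 18.2) + 63.7 = 74.0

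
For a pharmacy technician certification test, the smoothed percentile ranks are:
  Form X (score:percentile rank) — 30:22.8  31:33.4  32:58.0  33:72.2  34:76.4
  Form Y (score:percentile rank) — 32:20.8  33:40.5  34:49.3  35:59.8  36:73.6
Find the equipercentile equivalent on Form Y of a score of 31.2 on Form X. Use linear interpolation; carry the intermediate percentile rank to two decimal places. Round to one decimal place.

32.9

PR of 31.2 on Form X: 33.4 + (31.2 − 31)/(32 − 31) × (58.0 − 33.4) = 38.32
On Form Y, PR 38.32 falls between score 32 (PR 20.8) and 33 (PR 40.5).
Interpolate: 32 + (38.32 − 20.8)/(40.5 − 20.8) × (33 − 32) = 32.9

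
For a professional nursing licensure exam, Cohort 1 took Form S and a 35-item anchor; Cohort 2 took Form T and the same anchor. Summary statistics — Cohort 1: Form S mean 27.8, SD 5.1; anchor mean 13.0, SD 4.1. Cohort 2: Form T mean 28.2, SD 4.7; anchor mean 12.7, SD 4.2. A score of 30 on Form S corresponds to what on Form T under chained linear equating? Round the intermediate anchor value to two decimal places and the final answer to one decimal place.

Form S → anchor (Cohort 1): v = (4.1/5.1)(30 − 27.8) + 13.0 = 14.77
anchor → Form T (Cohort 2): y = (4.7/4.2)(14.77 − 12.7) + 28.2 = 30.5

30.5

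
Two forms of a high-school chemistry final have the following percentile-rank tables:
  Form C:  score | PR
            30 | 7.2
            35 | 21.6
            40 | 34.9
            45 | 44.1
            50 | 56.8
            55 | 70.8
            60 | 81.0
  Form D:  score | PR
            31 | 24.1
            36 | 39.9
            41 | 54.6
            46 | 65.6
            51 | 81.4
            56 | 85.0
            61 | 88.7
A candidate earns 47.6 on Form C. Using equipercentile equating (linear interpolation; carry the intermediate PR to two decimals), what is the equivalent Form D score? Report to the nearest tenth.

PR of 47.6 on Form C: 44.1 + (47.6 − 45)/(50 − 45) × (56.8 − 44.1) = 50.70
On Form D, PR 50.70 falls between score 36 (PR 39.9) and 41 (PR 54.6).
Interpolate: 36 + (50.70 − 39.9)/(54.6 − 39.9) × (41 − 36) = 39.7

39.7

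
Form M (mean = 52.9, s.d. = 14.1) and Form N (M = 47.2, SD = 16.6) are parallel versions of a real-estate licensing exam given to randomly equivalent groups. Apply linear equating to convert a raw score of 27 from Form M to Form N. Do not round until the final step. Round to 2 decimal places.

Linear equating: y = (SD_Y/SD_X)(x − M_X) + M_Y
y = (16.6/14.1)(27 − 52.9) + 47.2
y = 1.177305 × -25.9 + 47.2 = -30.4922 + 47.2 = 16.71

16.71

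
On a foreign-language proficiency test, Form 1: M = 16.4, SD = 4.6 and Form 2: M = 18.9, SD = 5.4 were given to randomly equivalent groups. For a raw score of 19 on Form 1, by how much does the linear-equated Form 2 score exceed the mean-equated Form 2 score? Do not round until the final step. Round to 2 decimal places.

0.45

Mean-equated: 19 + (18.9 − 16.4) = 21.50
Linear-equated: (5.4/4.6)(19 − 16.4) + 18.9 = 21.952
Difference = 21.952 − 21.50 = 0.45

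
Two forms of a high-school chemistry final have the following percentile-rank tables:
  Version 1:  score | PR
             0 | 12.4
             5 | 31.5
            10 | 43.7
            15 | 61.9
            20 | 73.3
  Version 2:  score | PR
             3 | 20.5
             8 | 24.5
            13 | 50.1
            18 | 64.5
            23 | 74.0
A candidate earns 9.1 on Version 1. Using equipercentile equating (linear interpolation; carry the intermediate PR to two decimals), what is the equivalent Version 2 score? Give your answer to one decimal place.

11.3

PR of 9.1 on Version 1: 31.5 + (9.1 − 5)/(10 − 5) × (43.7 − 31.5) = 41.50
On Version 2, PR 41.50 falls between score 8 (PR 24.5) and 13 (PR 50.1).
Interpolate: 8 + (41.50 − 24.5)/(50.1 − 24.5) × (13 − 8) = 11.3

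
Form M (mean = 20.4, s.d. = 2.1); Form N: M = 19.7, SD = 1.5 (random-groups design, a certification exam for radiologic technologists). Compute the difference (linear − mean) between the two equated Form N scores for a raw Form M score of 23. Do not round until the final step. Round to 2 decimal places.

-0.74

Mean-equated: 23 + (19.7 − 20.4) = 22.30
Linear-equated: (1.5/2.1)(23 − 20.4) + 19.7 = 21.557
Difference = 21.557 − 22.30 = -0.74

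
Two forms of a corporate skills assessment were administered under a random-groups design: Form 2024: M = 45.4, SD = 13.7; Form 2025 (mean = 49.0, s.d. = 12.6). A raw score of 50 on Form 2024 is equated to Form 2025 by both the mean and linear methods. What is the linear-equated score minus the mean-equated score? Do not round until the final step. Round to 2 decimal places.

Mean-equated: 50 + (49.0 − 45.4) = 53.60
Linear-equated: (12.6/13.7)(50 − 45.4) + 49.0 = 53.231
Difference = 53.231 − 53.60 = -0.37

-0.37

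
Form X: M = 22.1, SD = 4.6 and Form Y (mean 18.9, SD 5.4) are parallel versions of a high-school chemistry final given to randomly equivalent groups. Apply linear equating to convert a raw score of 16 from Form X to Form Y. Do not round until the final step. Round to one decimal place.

11.7

Linear equating: y = (SD_Y/SD_X)(x − M_X) + M_Y
y = (5.4/4.6)(16 − 22.1) + 18.9
y = 1.173913 × -6.1 + 18.9 = -7.1609 + 18.9 = 11.7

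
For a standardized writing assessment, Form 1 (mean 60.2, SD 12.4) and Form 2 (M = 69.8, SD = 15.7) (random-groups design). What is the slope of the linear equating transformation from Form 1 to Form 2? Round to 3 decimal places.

A = SD_Y / SD_X = 15.7 / 12.4 = 1.266

1.266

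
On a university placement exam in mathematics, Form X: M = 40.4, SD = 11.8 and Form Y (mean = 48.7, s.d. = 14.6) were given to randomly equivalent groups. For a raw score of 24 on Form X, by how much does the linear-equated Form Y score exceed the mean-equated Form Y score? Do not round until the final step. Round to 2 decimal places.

Mean-equated: 24 + (48.7 − 40.4) = 32.30
Linear-equated: (14.6/11.8)(24 − 40.4) + 48.7 = 28.408
Difference = 28.408 − 32.30 = -3.89

-3.89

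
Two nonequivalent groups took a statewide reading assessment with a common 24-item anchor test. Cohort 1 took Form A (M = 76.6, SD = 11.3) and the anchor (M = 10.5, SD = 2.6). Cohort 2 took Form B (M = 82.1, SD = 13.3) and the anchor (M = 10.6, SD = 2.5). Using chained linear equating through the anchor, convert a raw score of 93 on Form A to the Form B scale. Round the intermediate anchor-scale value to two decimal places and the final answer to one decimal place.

Form A → anchor (Cohort 1): v = (2.6/11.3)(93 − 76.6) + 10.5 = 14.27
anchor → Form B (Cohort 2): y = (13.3/2.5)(14.27 − 10.6) + 82.1 = 101.6

101.6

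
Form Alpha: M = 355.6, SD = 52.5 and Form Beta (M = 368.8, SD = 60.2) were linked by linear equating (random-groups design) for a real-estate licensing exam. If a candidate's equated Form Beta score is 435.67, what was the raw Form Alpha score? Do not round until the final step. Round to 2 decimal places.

413.92

Invert y = (SD_Y/SD_X)(x − M_X) + M_Y:
x = (SD_X/SD_Y)(y − M_Y) + M_X = (52.5/60.2)(435.67 − 368.8) + 355.6
x = 0.872093 × 66.870 + 355.6 = 413.92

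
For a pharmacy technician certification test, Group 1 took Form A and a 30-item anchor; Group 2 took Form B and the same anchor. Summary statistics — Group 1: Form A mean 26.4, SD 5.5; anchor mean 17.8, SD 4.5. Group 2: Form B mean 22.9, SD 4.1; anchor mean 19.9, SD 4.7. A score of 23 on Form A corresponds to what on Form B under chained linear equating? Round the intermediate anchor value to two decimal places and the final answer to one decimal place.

Form A → anchor (Group 1): v = (4.5/5.5)(23 − 26.4) + 17.8 = 15.02
anchor → Form B (Group 2): y = (4.1/4.7)(15.02 − 19.9) + 22.9 = 18.6

18.6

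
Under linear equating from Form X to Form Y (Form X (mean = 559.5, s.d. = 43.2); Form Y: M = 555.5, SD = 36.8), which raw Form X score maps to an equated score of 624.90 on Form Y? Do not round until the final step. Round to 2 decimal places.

Invert y = (SD_Y/SD_X)(x − M_X) + M_Y:
x = (SD_X/SD_Y)(y − M_Y) + M_X = (43.2/36.8)(624.90 − 555.5) + 559.5
x = 1.173913 × 69.400 + 559.5 = 640.97

640.97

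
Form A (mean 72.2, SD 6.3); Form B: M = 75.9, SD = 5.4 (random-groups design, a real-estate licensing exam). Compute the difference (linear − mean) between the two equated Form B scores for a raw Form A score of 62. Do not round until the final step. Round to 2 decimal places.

1.46

Mean-equated: 62 + (75.9 − 72.2) = 65.70
Linear-equated: (5.4/6.3)(62 − 72.2) + 75.9 = 67.157
Difference = 67.157 − 65.70 = 1.46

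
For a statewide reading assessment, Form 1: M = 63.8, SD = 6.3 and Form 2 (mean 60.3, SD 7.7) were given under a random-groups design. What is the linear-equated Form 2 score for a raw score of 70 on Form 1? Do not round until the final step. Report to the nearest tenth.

Linear equating: y = (SD_Y/SD_X)(x − M_X) + M_Y
y = (7.7/6.3)(70 − 63.8) + 60.3
y = 1.222222 × 6.2 + 60.3 = 7.5778 + 60.3 = 67.9

67.9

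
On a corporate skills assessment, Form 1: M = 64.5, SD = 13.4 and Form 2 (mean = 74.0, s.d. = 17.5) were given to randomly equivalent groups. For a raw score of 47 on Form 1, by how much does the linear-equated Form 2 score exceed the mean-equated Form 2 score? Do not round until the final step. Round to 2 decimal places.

-5.35

Mean-equated: 47 + (74.0 − 64.5) = 56.50
Linear-equated: (17.5/13.4)(47 − 64.5) + 74.0 = 51.146
Difference = 51.146 − 56.50 = -5.35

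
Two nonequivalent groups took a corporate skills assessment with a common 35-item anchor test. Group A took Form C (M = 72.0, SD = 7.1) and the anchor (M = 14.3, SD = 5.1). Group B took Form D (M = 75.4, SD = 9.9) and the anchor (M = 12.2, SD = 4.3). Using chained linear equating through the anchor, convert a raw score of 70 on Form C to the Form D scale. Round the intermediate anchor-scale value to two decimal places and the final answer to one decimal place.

Form C → anchor (Group A): v = (5.1/7.1)(70 − 72.0) + 14.3 = 12.86
anchor → Form D (Group B): y = (9.9/4.3)(12.86 − 12.2) + 75.4 = 76.9

76.9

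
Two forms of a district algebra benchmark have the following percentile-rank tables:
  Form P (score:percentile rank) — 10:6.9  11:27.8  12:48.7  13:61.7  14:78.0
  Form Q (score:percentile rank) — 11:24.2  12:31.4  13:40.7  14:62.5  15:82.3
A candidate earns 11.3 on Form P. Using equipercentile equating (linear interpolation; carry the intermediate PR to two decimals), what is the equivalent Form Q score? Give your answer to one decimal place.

12.3

PR of 11.3 on Form P: 27.8 + (11.3 − 11)/(12 − 11) × (48.7 − 27.8) = 34.07
On Form Q, PR 34.07 falls between score 12 (PR 31.4) and 13 (PR 40.7).
Interpolate: 12 + (34.07 − 31.4)/(40.7 − 31.4) × (13 − 12) = 12.3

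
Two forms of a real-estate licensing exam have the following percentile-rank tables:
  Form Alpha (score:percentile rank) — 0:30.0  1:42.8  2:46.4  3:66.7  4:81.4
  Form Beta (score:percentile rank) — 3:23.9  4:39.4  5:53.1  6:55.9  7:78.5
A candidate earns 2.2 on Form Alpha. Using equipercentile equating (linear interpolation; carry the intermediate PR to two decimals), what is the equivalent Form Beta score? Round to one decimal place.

PR of 2.2 on Form Alpha: 46.4 + (2.2 − 2)/(3 − 2) × (66.7 − 46.4) = 50.46
On Form Beta, PR 50.46 falls between score 4 (PR 39.4) and 5 (PR 53.1).
Interpolate: 4 + (50.46 − 39.4)/(53.1 − 39.4) × (5 − 4) = 4.8

4.8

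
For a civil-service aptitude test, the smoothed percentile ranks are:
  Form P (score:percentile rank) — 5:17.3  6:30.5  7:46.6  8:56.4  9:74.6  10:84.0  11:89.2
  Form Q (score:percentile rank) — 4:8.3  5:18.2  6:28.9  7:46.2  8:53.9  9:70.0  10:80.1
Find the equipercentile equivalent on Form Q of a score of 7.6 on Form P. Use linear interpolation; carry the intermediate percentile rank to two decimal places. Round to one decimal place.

7.8

PR of 7.6 on Form P: 46.6 + (7.6 − 7)/(8 − 7) × (56.4 − 46.6) = 52.48
On Form Q, PR 52.48 falls between score 7 (PR 46.2) and 8 (PR 53.9).
Interpolate: 7 + (52.48 − 46.2)/(53.9 − 46.2) × (8 − 7) = 7.8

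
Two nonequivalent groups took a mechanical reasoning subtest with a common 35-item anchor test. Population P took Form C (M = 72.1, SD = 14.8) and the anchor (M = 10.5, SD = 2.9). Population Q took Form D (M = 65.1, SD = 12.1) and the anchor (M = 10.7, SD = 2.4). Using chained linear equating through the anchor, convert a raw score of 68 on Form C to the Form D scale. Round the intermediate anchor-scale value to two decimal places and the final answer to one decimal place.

60.1

Form C → anchor (Population P): v = (2.9/14.8)(68 − 72.1) + 10.5 = 9.70
anchor → Form D (Population Q): y = (12.1/2.4)(9.70 − 10.7) + 65.1 = 60.1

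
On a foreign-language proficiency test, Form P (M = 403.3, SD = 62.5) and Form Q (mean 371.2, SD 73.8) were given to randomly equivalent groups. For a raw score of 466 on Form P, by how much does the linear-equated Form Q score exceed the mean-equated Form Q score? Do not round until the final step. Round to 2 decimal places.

Mean-equated: 466 + (371.2 − 403.3) = 433.90
Linear-equated: (73.8/62.5)(466 − 403.3) + 371.2 = 445.236
Difference = 445.236 − 433.90 = 11.34

11.34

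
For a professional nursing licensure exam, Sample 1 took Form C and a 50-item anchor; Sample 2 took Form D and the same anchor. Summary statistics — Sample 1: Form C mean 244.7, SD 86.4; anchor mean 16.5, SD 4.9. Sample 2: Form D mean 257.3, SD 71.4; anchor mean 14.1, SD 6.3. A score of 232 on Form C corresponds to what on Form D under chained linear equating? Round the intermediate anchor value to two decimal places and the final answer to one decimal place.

Form C → anchor (Sample 1): v = (4.9/86.4)(232 − 244.7) + 16.5 = 15.78
anchor → Form D (Sample 2): y = (71.4/6.3)(15.78 − 14.1) + 257.3 = 276.3

276.3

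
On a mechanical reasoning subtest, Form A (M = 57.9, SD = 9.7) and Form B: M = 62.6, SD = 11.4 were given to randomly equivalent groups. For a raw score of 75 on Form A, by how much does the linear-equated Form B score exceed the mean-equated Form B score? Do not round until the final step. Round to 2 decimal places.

Mean-equated: 75 + (62.6 − 57.9) = 79.70
Linear-equated: (11.4/9.7)(75 − 57.9) + 62.6 = 82.697
Difference = 82.697 − 79.70 = 3.00

3.00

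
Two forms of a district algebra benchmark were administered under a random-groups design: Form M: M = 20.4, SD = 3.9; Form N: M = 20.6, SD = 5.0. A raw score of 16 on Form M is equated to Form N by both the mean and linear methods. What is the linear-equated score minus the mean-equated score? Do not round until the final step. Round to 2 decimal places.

Mean-equated: 16 + (20.6 − 20.4) = 16.20
Linear-equated: (5.0/3.9)(16 − 20.4) + 20.6 = 14.959
Difference = 14.959 − 16.20 = -1.24

-1.24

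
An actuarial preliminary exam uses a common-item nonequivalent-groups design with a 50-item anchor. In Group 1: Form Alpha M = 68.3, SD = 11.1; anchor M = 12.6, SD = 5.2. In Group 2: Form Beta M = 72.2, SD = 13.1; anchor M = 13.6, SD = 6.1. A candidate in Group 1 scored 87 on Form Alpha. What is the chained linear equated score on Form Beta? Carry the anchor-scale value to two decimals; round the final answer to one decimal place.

Form Alpha → anchor (Group 1): v = (5.2/11.1)(87 − 68.3) + 12.6 = 21.36
anchor → Form Beta (Group 2): y = (13.1/6.1)(21.36 − 13.6) + 72.2 = 88.9

88.9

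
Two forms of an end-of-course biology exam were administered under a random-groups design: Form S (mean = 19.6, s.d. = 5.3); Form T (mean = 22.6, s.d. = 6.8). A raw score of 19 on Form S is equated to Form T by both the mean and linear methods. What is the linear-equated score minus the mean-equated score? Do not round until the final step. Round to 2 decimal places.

-0.17

Mean-equated: 19 + (22.6 − 19.6) = 22.00
Linear-equated: (6.8/5.3)(19 − 19.6) + 22.6 = 21.830
Difference = 21.830 − 22.00 = -0.17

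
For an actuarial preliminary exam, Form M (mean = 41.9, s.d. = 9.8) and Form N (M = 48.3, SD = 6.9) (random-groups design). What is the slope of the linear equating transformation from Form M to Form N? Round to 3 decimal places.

0.704

A = SD_Y / SD_X = 6.9 / 9.8 = 0.704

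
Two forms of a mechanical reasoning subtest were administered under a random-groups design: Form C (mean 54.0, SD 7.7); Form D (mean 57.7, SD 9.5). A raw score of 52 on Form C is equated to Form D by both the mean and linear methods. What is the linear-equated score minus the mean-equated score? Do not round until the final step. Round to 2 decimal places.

-0.47

Mean-equated: 52 + (57.7 − 54.0) = 55.70
Linear-equated: (9.5/7.7)(52 − 54.0) + 57.7 = 55.232
Difference = 55.232 − 55.70 = -0.47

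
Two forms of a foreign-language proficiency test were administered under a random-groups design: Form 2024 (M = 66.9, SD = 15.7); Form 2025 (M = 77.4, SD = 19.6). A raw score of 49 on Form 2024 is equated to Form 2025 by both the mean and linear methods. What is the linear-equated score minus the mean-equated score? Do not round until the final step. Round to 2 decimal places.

Mean-equated: 49 + (77.4 − 66.9) = 59.50
Linear-equated: (19.6/15.7)(49 − 66.9) + 77.4 = 55.054
Difference = 55.054 − 59.50 = -4.45

-4.45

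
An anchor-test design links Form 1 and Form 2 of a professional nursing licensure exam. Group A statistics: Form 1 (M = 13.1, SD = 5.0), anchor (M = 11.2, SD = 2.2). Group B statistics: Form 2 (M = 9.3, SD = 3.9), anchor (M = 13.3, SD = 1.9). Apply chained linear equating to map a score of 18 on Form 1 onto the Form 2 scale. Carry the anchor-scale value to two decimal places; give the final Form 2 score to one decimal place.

Form 1 → anchor (Group A): v = (2.2/5.0)(18 − 13.1) + 11.2 = 13.36
anchor → Form 2 (Group B): y = (3.9/1.9)(13.36 − 13.3) + 9.3 = 9.4

9.4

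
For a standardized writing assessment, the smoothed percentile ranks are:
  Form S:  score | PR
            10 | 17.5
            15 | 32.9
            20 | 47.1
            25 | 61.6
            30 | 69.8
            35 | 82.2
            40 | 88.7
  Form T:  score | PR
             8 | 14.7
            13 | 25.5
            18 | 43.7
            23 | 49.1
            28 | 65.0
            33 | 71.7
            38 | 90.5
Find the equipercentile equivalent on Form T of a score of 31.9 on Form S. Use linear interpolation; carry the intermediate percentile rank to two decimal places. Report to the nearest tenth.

PR of 31.9 on Form S: 69.8 + (31.9 − 30)/(35 − 30) × (82.2 − 69.8) = 74.51
On Form T, PR 74.51 falls between score 33 (PR 71.7) and 38 (PR 90.5).
Interpolate: 33 + (74.51 − 71.7)/(90.5 − 71.7) × (38 − 33) = 33.7

33.7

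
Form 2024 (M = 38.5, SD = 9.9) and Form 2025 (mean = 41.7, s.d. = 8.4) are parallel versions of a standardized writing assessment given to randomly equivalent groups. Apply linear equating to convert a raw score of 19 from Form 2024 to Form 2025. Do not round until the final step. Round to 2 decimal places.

25.15

Linear equating: y = (SD_Y/SD_X)(x − M_X) + M_Y
y = (8.4/9.9)(19 − 38.5) + 41.7
y = 0.848485 × -19.5 + 41.7 = -16.5455 + 41.7 = 25.15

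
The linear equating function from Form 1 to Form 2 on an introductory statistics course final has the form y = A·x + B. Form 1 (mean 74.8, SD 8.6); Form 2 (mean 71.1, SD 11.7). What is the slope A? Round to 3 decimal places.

1.360

A = SD_Y / SD_X = 11.7 / 8.6 = 1.360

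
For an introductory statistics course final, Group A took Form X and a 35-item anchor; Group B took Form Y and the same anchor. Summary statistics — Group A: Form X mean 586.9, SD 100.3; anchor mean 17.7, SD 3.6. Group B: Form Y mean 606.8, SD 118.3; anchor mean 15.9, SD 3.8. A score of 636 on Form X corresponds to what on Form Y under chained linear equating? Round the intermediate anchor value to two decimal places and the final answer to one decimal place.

Form X → anchor (Group A): v = (3.6/100.3)(636 − 586.9) + 17.7 = 19.46
anchor → Form Y (Group B): y = (118.3/3.8)(19.46 − 15.9) + 606.8 = 717.6

717.6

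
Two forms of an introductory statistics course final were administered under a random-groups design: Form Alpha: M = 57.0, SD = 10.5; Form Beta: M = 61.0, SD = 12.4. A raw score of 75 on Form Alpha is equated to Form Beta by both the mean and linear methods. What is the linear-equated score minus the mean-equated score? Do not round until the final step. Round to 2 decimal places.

3.26

Mean-equated: 75 + (61.0 − 57.0) = 79.00
Linear-equated: (12.4/10.5)(75 − 57.0) + 61.0 = 82.257
Difference = 82.257 − 79.00 = 3.26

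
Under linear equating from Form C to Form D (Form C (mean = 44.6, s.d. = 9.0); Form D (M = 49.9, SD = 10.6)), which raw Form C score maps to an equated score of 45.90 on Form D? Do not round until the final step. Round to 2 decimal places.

Invert y = (SD_Y/SD_X)(x − M_X) + M_Y:
x = (SD_X/SD_Y)(y − M_Y) + M_X = (9.0/10.6)(45.90 − 49.9) + 44.6
x = 0.849057 × -4.000 + 44.6 = 41.20

41.20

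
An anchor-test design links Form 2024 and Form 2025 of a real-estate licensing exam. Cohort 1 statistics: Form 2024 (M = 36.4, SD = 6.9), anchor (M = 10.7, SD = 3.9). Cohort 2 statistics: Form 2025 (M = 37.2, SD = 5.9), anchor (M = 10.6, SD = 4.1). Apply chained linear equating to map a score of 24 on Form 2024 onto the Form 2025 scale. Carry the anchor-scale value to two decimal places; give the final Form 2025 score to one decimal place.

27.3

Form 2024 → anchor (Cohort 1): v = (3.9/6.9)(24 − 36.4) + 10.7 = 3.69
anchor → Form 2025 (Cohort 2): y = (5.9/4.1)(3.69 − 10.6) + 37.2 = 27.3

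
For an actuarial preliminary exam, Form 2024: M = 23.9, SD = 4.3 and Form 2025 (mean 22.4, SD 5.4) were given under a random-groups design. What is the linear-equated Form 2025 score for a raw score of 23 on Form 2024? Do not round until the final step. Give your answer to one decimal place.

Linear equating: y = (SD_Y/SD_X)(x − M_X) + M_Y
y = (5.4/4.3)(23 − 23.9) + 22.4
y = 1.255814 × -0.9 + 22.4 = -1.1302 + 22.4 = 21.3

21.3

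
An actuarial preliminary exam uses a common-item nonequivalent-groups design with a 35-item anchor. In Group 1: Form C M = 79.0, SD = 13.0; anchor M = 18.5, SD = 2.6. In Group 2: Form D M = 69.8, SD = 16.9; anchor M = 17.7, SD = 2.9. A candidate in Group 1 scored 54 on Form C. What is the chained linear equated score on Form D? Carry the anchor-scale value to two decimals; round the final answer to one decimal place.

Form C → anchor (Group 1): v = (2.6/13.0)(54 − 79.0) + 18.5 = 13.50
anchor → Form D (Group 2): y = (16.9/2.9)(13.50 − 17.7) + 69.8 = 45.3

45.3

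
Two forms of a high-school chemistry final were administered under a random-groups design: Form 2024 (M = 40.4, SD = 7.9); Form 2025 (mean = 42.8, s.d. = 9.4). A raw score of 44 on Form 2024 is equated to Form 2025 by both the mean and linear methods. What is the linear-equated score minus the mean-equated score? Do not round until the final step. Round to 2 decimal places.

Mean-equated: 44 + (42.8 − 40.4) = 46.40
Linear-equated: (9.4/7.9)(44 − 40.4) + 42.8 = 47.084
Difference = 47.084 − 46.40 = 0.68

0.68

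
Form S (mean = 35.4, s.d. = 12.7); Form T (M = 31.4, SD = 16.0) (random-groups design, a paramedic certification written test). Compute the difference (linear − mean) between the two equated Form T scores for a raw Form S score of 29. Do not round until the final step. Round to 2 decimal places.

Mean-equated: 29 + (31.4 − 35.4) = 25.00
Linear-equated: (16.0/12.7)(29 − 35.4) + 31.4 = 23.337
Difference = 23.337 − 25.00 = -1.66

-1.66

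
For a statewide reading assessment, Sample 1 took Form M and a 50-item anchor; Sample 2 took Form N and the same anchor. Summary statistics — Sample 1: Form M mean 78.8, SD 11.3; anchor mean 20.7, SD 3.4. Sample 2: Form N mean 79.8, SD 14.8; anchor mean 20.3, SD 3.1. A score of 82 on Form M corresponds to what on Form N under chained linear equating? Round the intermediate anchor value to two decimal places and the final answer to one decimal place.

86.3

Form M → anchor (Sample 1): v = (3.4/11.3)(82 − 78.8) + 20.7 = 21.66
anchor → Form N (Sample 2): y = (14.8/3.1)(21.66 − 20.3) + 79.8 = 86.3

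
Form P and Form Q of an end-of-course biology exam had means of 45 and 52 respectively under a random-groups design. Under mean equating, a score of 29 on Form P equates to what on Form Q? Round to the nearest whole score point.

36

Mean equating: y = x + (M_Y − M_X) = 29 + (52 − 45) = 36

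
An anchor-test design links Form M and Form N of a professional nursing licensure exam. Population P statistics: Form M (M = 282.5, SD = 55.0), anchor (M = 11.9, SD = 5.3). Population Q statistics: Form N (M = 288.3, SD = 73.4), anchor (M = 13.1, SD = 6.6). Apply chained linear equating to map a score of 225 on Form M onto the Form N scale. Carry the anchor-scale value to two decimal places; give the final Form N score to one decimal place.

213.3

Form M → anchor (Population P): v = (5.3/55.0)(225 − 282.5) + 11.9 = 6.36
anchor → Form N (Population Q): y = (73.4/6.6)(6.36 − 13.1) + 288.3 = 213.3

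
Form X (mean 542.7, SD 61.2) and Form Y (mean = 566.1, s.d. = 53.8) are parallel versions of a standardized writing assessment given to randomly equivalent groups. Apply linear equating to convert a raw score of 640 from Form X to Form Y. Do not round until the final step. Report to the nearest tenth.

Linear equating: y = (SD_Y/SD_X)(x − M_X) + M_Y
y = (53.8/61.2)(640 − 542.7) + 566.1
y = 0.879085 × 97.3 + 566.1 = 85.5350 + 566.1 = 651.6

651.6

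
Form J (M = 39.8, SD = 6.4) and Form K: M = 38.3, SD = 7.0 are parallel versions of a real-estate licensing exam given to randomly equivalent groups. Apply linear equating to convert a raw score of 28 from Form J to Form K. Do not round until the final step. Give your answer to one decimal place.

Linear equating: y = (SD_Y/SD_X)(x − M_X) + M_Y
y = (7.0/6.4)(28 − 39.8) + 38.3
y = 1.093750 × -11.8 + 38.3 = -12.9062 + 38.3 = 25.4

25.4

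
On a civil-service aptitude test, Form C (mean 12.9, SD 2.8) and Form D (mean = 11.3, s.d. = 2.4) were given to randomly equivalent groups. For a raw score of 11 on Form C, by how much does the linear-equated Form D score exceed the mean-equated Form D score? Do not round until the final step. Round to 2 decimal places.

0.27

Mean-equated: 11 + (11.3 − 12.9) = 9.40
Linear-equated: (2.4/2.8)(11 − 12.9) + 11.3 = 9.671
Difference = 9.671 − 9.40 = 0.27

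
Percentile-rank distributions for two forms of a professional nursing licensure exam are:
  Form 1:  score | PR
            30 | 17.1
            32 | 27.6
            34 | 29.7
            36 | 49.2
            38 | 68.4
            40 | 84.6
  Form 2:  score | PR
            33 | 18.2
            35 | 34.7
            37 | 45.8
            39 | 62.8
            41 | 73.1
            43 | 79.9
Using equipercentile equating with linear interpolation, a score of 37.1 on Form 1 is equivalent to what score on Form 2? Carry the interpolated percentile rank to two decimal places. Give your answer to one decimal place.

PR of 37.1 on Form 1: 49.2 + (37.1 − 36)/(38 − 36) × (68.4 − 49.2) = 59.76
On Form 2, PR 59.76 falls between score 37 (PR 45.8) and 39 (PR 62.8).
Interpolate: 37 + (59.76 − 45.8)/(62.8 − 45.8) × (39 − 37) = 38.6

38.6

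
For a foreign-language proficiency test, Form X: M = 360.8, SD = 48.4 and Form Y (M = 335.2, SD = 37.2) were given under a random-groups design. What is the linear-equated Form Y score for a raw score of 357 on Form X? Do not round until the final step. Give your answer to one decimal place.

332.3

Linear equating: y = (SD_Y/SD_X)(x − M_X) + M_Y
y = (37.2/48.4)(357 − 360.8) + 335.2
y = 0.768595 × -3.8 + 335.2 = -2.9207 + 335.2 = 332.3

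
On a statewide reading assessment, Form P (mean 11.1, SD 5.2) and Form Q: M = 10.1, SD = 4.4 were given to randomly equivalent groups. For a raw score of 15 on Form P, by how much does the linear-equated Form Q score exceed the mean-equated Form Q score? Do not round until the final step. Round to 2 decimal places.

-0.60

Mean-equated: 15 + (10.1 − 11.1) = 14.00
Linear-equated: (4.4/5.2)(15 − 11.1) + 10.1 = 13.400
Difference = 13.400 − 14.00 = -0.60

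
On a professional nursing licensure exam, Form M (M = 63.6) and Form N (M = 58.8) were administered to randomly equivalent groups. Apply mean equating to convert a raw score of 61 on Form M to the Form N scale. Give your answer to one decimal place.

Mean equating: y = x + (M_Y − M_X) = 61 + (58.8 − 63.6) = 56.2

56.2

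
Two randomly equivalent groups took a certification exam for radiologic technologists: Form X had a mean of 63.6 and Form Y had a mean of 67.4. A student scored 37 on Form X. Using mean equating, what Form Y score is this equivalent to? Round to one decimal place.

40.8

Mean equating: y = x + (M_Y − M_X) = 37 + (67.4 − 63.6) = 40.8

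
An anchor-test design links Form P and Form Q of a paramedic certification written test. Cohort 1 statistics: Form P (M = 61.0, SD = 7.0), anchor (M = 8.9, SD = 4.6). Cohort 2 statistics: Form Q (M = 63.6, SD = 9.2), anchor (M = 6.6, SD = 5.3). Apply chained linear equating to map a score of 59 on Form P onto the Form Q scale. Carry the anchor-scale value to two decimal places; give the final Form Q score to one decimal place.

65.3

Form P → anchor (Cohort 1): v = (4.6/7.0)(59 − 61.0) + 8.9 = 7.59
anchor → Form Q (Cohort 2): y = (9.2/5.3)(7.59 − 6.6) + 63.6 = 65.3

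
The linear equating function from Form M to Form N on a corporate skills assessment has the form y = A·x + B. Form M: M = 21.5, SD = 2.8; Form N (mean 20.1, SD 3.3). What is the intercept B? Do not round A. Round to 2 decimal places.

A = SD_Y / SD_X = 3.3 / 2.8 = 1.178571
B = M_Y − A·M_X = 20.1 − 1.178571 × 21.5 = -5.24

-5.24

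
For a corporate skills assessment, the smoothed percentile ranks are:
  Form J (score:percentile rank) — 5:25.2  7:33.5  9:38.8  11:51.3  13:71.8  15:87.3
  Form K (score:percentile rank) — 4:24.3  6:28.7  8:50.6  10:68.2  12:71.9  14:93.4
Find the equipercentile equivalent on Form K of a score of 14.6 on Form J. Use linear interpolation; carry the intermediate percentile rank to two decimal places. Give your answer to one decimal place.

PR of 14.6 on Form J: 71.8 + (14.6 − 13)/(15 − 13) × (87.3 − 71.8) = 84.20
On Form K, PR 84.20 falls between score 12 (PR 71.9) and 14 (PR 93.4).
Interpolate: 12 + (84.20 − 71.9)/(93.4 − 71.9) × (14 − 12) = 13.1

13.1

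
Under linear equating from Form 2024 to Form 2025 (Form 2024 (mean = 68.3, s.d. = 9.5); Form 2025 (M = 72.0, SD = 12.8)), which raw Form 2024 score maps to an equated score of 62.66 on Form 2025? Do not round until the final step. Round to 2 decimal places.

61.37

Invert y = (SD_Y/SD_X)(x − M_X) + M_Y:
x = (SD_X/SD_Y)(y − M_Y) + M_X = (9.5/12.8)(62.66 − 72.0) + 68.3
x = 0.742188 × -9.340 + 68.3 = 61.37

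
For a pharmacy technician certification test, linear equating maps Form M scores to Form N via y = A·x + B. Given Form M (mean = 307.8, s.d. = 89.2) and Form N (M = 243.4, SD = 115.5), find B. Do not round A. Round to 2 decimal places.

A = SD_Y / SD_X = 115.5 / 89.2 = 1.294843
B = M_Y − A·M_X = 243.4 − 1.294843 × 307.8 = -155.15

-155.15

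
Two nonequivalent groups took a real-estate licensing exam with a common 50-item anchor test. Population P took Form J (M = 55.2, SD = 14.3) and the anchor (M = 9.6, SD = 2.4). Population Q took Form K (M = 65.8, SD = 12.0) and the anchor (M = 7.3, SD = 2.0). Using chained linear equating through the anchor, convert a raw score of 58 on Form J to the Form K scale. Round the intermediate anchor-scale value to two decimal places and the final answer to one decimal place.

Form J → anchor (Population P): v = (2.4/14.3)(58 − 55.2) + 9.6 = 10.07
anchor → Form K (Population Q): y = (12.0/2.0)(10.07 − 7.3) + 65.8 = 82.4

82.4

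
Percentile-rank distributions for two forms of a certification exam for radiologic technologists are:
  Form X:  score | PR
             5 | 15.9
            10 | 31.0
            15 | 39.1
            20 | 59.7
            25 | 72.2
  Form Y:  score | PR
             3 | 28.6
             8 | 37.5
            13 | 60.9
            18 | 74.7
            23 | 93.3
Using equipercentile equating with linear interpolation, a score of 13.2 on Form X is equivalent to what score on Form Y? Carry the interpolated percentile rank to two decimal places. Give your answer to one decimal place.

7.3

PR of 13.2 on Form X: 31.0 + (13.2 − 10)/(15 − 10) × (39.1 − 31.0) = 36.18
On Form Y, PR 36.18 falls between score 3 (PR 28.6) and 8 (PR 37.5).
Interpolate: 3 + (36.18 − 28.6)/(37.5 − 28.6) × (8 − 3) = 7.3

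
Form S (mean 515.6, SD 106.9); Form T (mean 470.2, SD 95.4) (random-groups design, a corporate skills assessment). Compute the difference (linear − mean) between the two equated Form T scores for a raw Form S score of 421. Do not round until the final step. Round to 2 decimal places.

10.18

Mean-equated: 421 + (470.2 − 515.6) = 375.60
Linear-equated: (95.4/106.9)(421 − 515.6) + 470.2 = 385.777
Difference = 385.777 − 375.60 = 10.18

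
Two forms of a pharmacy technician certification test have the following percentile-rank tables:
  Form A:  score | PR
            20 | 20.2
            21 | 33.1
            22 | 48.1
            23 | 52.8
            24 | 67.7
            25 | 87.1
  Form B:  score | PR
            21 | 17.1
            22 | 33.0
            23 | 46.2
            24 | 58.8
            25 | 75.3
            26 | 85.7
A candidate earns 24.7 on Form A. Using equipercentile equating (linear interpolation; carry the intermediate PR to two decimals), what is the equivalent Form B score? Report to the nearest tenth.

25.6

PR of 24.7 on Form A: 67.7 + (24.7 − 24)/(25 − 24) × (87.1 − 67.7) = 81.28
On Form B, PR 81.28 falls between score 25 (PR 75.3) and 26 (PR 85.7).
Interpolate: 25 + (81.28 − 75.3)/(85.7 − 75.3) × (26 − 25) = 25.6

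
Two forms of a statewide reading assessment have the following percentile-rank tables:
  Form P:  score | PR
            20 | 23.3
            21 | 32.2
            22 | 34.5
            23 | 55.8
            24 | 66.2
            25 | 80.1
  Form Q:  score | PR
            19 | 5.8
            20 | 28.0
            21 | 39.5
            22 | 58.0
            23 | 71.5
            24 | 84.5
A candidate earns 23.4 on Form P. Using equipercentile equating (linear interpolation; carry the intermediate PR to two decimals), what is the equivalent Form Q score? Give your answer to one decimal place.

PR of 23.4 on Form P: 55.8 + (23.4 − 23)/(24 − 23) × (66.2 − 55.8) = 59.96
On Form Q, PR 59.96 falls between score 22 (PR 58.0) and 23 (PR 71.5).
Interpolate: 22 + (59.96 − 58.0)/(71.5 − 58.0) × (23 − 22) = 22.1

22.1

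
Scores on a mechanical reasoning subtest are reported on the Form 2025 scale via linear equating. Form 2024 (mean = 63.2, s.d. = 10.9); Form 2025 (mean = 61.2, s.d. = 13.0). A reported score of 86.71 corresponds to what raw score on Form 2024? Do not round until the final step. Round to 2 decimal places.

Invert y = (SD_Y/SD_X)(x − M_X) + M_Y:
x = (SD_X/SD_Y)(y − M_Y) + M_X = (10.9/13.0)(86.71 − 61.2) + 63.2
x = 0.838462 × 25.510 + 63.2 = 84.59

84.59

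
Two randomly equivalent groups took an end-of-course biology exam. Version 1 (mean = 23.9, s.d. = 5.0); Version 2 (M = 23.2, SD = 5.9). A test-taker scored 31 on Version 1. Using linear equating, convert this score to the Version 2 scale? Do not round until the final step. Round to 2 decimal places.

Linear equating: y = (SD_Y/SD_X)(x − M_X) + M_Y
y = (5.9/5.0)(31 − 23.9) + 23.2
y = 1.180000 × 7.1 + 23.2 = 8.3780 + 23.2 = 31.58

31.58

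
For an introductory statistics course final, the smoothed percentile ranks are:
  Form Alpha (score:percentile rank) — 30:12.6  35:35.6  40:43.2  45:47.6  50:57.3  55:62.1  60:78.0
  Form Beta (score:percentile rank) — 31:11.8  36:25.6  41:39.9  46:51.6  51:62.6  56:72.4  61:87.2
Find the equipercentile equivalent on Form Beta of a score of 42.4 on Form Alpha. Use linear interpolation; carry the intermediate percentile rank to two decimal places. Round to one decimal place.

43.3

PR of 42.4 on Form Alpha: 43.2 + (42.4 − 40)/(45 − 40) × (47.6 − 43.2) = 45.31
On Form Beta, PR 45.31 falls between score 41 (PR 39.9) and 46 (PR 51.6).
Interpolate: 41 + (45.31 − 39.9)/(51.6 − 39.9) × (46 − 41) = 43.3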